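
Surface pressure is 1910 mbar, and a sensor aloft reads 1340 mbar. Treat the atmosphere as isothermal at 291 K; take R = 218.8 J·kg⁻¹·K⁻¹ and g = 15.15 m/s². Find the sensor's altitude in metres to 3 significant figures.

z ≈ 1490 m

Scale height: H = RT/g = 218.8 × 291 / 15.15 = 4202.7 m.
Invert the barometric formula: z = H ln(P₀/P).
P₀/P = 1910/1340 = 1.4254; ln(1.4254) = 0.35445.
z = 4202.7 × 0.35445 = 1489.6 m.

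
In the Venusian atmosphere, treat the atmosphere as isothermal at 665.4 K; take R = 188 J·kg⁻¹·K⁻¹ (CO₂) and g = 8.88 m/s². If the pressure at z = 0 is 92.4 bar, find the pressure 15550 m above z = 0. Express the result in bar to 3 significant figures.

P ≈ 30.6 bar

Scale height: H = RT/g = 188 × 665.4 / 8.88 = 14087 m.
Barometric formula: P = P₀ exp(−z/H).
z/H = 15550/14087 = 1.1039; exp(−1.1039) = 0.33158.
P = 92.4 × 0.33158 = 30.638 bar.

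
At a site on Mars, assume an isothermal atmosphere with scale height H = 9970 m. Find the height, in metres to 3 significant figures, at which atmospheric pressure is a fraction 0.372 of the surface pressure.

z ≈ 9860 m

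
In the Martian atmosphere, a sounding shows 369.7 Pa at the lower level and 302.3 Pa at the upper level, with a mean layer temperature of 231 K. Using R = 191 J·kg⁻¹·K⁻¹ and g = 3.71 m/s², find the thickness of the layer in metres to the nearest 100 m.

Δz ≈ 2400 m

Hypsometric equation: Δz = (R T̄/g) ln(P₁/P₂).
R T̄/g = 191 × 231 / 3.71 = 11892 m.
ln(369.7/302.3) = ln(1.2230) = 0.20131.
Δz = 11892 × 0.20131 = 2394.0 m.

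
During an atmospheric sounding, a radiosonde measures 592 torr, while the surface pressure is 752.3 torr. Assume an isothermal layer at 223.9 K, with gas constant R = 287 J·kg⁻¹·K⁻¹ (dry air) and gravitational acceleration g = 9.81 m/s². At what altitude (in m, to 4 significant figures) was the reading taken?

z ≈ 1570 m

Scale height: H = RT/g = 287 × 223.9 / 9.81 = 6550.4 m.
Invert the barometric formula: z = H ln(P₀/P).
P₀/P = 752.3/592 = 1.2708; ln(1.2708) = 0.23965.
z = 6550.4 × 0.23965 = 1569.8 m.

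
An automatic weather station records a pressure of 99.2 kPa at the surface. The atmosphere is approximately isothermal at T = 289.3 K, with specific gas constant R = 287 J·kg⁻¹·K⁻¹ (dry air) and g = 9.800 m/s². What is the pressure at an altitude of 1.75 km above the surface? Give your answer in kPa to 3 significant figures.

P ≈ 80.7 kPa

Scale height: H = RT/g = 287 × 289.3 / 9.800 = 8472.4 m.
Barometric formula: P = P₀ exp(−z/H).
z/H = 1750.0/8472.4 = 0.20655; exp(−0.20655) = 0.81339.
P = 99.2 × 0.81339 = 80.688 kPa.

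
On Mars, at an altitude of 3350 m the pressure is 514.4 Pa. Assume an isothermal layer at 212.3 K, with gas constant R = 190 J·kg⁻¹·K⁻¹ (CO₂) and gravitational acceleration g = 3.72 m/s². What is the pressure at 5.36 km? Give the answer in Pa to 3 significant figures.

Scale height: H = RT/g = 190 × 212.3 / 3.72 = 10843 m.
Between two levels, P₂ = P₁ exp(−Δz/H) with Δz = z₂ − z₁.
Δz = 5360.0 − 3350.0 = 2010.0 m; Δz/H = 2010.0/10843 = 0.18537.
P₂ = 514.4 × exp(−0.18537) = 514.4 × 0.83080 = 427.36 Pa.

P ≈ 427 Pa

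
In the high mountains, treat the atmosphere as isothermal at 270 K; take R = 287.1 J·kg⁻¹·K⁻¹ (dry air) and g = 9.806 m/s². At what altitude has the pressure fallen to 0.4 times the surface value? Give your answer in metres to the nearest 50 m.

z ≈ 7250 m

Scale height: H = RT/g = 287.1 × 270 / 9.806 = 7905.1 m.
Set P/P₀ = exp(−z/H) = 0.4, so z = −H ln(0.4).
−ln(0.4) = 0.91629; z = 7905.1 × 0.91629 = 7243.4 m.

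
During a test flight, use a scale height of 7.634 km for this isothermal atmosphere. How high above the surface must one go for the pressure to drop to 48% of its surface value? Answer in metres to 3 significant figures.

z ≈ 5600 m

Set P/P₀ = exp(−z/H) = 0.48, so z = −H ln(0.48).
−ln(0.48) = 0.73397; z = 7634.0 × 0.73397 = 5603.1 m.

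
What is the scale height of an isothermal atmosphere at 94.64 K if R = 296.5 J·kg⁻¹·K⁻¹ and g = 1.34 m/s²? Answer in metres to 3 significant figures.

H ≈ 20900 m

The scale height of an isothermal atmosphere is H = RT/g.
H = 296.5 × 94.64 / 1.34 = 28061/1.34 = 20941 m.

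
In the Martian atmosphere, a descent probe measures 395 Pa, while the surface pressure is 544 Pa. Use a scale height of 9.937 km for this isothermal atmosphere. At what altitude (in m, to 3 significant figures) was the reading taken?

z ≈ 3180 m

Invert the barometric formula: z = H ln(P₀/P).
P₀/P = 544/395 = 1.3772; ln(1.3772) = 0.32005.
z = 9937.0 × 0.32005 = 3180.3 m.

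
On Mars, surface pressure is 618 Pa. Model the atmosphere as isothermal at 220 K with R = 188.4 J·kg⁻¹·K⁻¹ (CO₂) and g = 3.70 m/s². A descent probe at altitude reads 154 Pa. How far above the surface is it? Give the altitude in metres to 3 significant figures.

z ≈ 15600 m

Scale height: H = RT/g = 188.4 × 220 / 3.70 = 11202 m.
Invert the barometric formula: z = H ln(P₀/P).
P₀/P = 618/154 = 4.0130; ln(4.0130) = 1.3895.
z = 11202 × 1.3895 = 15565 m.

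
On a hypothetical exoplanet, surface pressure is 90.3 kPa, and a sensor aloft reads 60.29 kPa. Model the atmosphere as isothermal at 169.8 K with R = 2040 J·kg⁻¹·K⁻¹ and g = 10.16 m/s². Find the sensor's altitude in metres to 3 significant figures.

z ≈ 13800 m

Scale height: H = RT/g = 2040 × 169.8 / 10.16 = 34094 m.
Invert the barometric formula: z = H ln(P₀/P).
P₀/P = 90.3/60.29 = 1.4978; ln(1.4978) = 0.40400.
z = 34094 × 0.40400 = 13774 m.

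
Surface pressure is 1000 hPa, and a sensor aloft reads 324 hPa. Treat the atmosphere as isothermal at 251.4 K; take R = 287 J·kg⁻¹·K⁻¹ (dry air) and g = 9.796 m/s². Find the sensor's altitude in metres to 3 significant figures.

Scale height: H = RT/g = 287 × 251.4 / 9.796 = 7365.4 m.
Invert the barometric formula: z = H ln(P₀/P).
P₀/P = 1000/324 = 3.0864; ln(3.0864) = 1.1270.
z = 7365.4 × 1.1270 = 8300.8 m.

z ≈ 8300 m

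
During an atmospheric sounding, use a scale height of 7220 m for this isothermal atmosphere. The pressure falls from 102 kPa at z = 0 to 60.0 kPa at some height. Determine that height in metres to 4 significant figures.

Invert the barometric formula: z = H ln(P₀/P).
P₀/P = 102/60.0 = 1.7000; ln(1.7000) = 0.53063.
z = 7220.0 × 0.53063 = 3831.1 m.

z ≈ 3831 m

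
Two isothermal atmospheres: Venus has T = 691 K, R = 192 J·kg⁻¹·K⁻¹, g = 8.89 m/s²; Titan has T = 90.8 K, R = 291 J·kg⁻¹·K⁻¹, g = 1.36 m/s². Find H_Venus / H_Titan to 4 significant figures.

H_Venus/H_Titan ≈ 0.7681

H = RT/g for each body.
H_Venus = 192 × 691 / 8.89 = 14924 m.
H_Titan = 291 × 90.8 / 1.36 = 19429 m.
H_Venus/H_Titan = 14924/19429 = 0.76813.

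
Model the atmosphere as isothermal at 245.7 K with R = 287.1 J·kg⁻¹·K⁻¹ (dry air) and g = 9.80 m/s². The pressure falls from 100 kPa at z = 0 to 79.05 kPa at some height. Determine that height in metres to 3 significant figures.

Scale height: H = RT/g = 287.1 × 245.7 / 9.80 = 7198.0 m.
Invert the barometric formula: z = H ln(P₀/P).
P₀/P = 100/79.05 = 1.2650; ln(1.2650) = 0.23507.
z = 7198.0 × 0.23507 = 1692.0 m.

z ≈ 1690 m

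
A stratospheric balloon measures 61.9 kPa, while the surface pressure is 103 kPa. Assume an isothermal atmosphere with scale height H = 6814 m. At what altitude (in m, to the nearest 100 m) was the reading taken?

z ≈ 3500 m

Invert the barometric formula: z = H ln(P₀/P).
P₀/P = 103/61.9 = 1.6640; ln(1.6640) = 0.50922.
z = 6814.0 × 0.50922 = 3469.8 m.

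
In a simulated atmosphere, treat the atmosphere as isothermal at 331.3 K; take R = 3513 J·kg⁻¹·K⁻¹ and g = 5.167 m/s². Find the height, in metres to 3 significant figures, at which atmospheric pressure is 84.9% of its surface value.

z ≈ 36900 m

Scale height: H = RT/g = 3513 × 331.3 / 5.167 = 225250 m.
Set P/P₀ = exp(−z/H) = 0.849, so z = −H ln(0.849).
−ln(0.849) = 0.16370; z = 225250 × 0.16370 = 36873 m.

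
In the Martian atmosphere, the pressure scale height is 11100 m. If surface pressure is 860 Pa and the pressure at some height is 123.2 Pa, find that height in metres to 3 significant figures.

Invert the barometric formula: z = H ln(P₀/P).
P₀/P = 860/123.2 = 6.9805; ln(6.9805) = 1.9431.
z = 11100 × 1.9431 = 21568 m.

z ≈ 21600 m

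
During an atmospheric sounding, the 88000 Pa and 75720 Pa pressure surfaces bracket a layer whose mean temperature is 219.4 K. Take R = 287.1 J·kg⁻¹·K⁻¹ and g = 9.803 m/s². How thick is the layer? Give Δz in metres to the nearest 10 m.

Δz ≈ 970 m

Hypsometric equation: Δz = (R T̄/g) ln(P₁/P₂).
R T̄/g = 287.1 × 219.4 / 9.803 = 6425.6 m.
ln(88000/75720) = ln(1.1622) = 0.15031.
Δz = 6425.6 × 0.15031 = 965.83 m.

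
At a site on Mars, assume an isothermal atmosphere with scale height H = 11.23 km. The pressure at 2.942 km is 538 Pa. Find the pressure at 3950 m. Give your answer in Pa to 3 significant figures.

P ≈ 492 Pa

Between two levels, P₂ = P₁ exp(−Δz/H) with Δz = z₂ − z₁.
Δz = 3950.0 − 2942.0 = 1008.0 m; Δz/H = 1008.0/11230 = 0.089760.
P₂ = 538 × exp(−0.089760) = 538 × 0.91415 = 491.81 Pa.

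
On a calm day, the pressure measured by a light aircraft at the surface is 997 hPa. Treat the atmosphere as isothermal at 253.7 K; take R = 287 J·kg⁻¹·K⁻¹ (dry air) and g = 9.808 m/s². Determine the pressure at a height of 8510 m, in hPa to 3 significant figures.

Scale height: H = RT/g = 287 × 253.7 / 9.808 = 7423.7 m.
Barometric formula: P = P₀ exp(−z/H).
z/H = 8510.0/7423.7 = 1.1463; exp(−1.1463) = 0.31781.
P = 997 × 0.31781 = 316.86 hPa.

P ≈ 317 hPa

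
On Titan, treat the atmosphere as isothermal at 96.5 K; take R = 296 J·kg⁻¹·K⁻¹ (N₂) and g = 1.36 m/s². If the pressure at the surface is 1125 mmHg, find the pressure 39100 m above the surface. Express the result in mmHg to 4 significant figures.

P ≈ 174.8 mmHg

Scale height: H = RT/g = 296 × 96.5 / 1.36 = 21003 m.
Barometric formula: P = P₀ exp(−z/H).
z/H = 39100/21003 = 1.8616; exp(−1.8616) = 0.15542.
P = 1125 × 0.15542 = 174.85 mmHg.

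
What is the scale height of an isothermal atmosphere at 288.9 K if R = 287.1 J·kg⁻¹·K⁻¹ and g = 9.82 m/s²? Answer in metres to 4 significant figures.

The scale height of an isothermal atmosphere is H = RT/g.
H = 287.1 × 288.9 / 9.82 = 82943/9.82 = 8446.3 m.

H ≈ 8446 m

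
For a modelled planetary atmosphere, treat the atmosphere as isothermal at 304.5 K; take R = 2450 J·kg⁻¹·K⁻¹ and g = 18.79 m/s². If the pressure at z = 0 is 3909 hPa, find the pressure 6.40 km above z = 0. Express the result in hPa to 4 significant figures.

P ≈ 3327 hPa

Scale height: H = RT/g = 2450 × 304.5 / 18.79 = 39703 m.
Barometric formula: P = P₀ exp(−z/H).
z/H = 6400.0/39703 = 0.16120; exp(−0.16120) = 0.85112.
P = 3909 × 0.85112 = 3327.0 hPa.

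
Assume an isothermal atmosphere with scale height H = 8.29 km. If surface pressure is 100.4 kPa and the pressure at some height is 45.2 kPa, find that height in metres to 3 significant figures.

z ≈ 6620 m

Invert the barometric formula: z = H ln(P₀/P).
P₀/P = 100.4/45.2 = 2.2212; ln(2.2212) = 0.79805.
z = 8290.0 × 0.79805 = 6615.8 m.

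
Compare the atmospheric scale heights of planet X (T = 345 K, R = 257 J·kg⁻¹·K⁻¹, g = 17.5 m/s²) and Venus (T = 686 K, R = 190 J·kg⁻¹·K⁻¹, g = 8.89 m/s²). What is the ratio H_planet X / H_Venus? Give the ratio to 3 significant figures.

H_planet X/H_Venus ≈ 0.346

H = RT/g for each body.
H_planet X = 257 × 345 / 17.5 = 5066.6 m.
H_Venus = 190 × 686 / 8.89 = 14661 m.
H_planet X/H_Venus = 5066.6/14661 = 0.34558.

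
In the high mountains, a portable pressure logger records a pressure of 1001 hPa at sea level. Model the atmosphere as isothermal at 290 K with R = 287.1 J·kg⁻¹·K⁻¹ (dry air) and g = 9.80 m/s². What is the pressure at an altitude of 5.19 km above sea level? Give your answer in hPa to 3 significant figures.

P ≈ 543 hPa

Scale height: H = RT/g = 287.1 × 290 / 9.80 = 8495.8 m.
Barometric formula: P = P₀ exp(−z/H).
z/H = 5190.0/8495.8 = 0.61089; exp(−0.61089) = 0.54287.
P = 1001 × 0.54287 = 543.41 hPa.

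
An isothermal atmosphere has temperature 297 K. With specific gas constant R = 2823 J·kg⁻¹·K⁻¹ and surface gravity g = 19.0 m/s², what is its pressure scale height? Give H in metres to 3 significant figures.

The scale height of an isothermal atmosphere is H = RT/g.
H = 2823 × 297 / 19.0 = 838430/19.0 = 44128 m.

H ≈ 44100 m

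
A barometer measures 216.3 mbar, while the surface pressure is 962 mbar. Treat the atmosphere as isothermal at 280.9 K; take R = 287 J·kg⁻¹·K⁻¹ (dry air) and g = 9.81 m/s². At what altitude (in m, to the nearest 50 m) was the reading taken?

Scale height: H = RT/g = 287 × 280.9 / 9.81 = 8218.0 m.
Invert the barometric formula: z = H ln(P₀/P).
P₀/P = 962/216.3 = 4.4475; ln(4.4475) = 1.4923.
z = 8218.0 × 1.4923 = 12264 m.

z ≈ 12250 m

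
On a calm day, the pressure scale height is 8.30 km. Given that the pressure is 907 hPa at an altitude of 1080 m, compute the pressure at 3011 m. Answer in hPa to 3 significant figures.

Between two levels, P₂ = P₁ exp(−Δz/H) with Δz = z₂ − z₁.
Δz = 3011.0 − 1080.0 = 1931.0 m; Δz/H = 1931.0/8300.0 = 0.23265.
P₂ = 907 × exp(−0.23265) = 907 × 0.79243 = 718.73 hPa.

P ≈ 719 hPa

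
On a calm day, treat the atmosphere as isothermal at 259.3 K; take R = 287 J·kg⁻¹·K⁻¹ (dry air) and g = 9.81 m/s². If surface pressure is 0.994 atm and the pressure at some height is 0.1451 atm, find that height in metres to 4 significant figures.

z ≈ 14600 m

Scale height: H = RT/g = 287 × 259.3 / 9.81 = 7586.0 m.
Invert the barometric formula: z = H ln(P₀/P).
P₀/P = 0.994/0.1451 = 6.8504; ln(6.8504) = 1.9243.
z = 7586.0 × 1.9243 = 14598 m.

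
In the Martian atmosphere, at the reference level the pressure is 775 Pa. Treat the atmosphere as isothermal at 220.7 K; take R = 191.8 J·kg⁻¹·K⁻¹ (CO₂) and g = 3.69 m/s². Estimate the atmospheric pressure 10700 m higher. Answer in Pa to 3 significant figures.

P ≈ 305 Pa

Scale height: H = RT/g = 191.8 × 220.7 / 3.69 = 11472 m.
Barometric formula: P = P₀ exp(−z/H).
z/H = 10700/11472 = 0.93271; exp(−0.93271) = 0.39349.
P = 775 × 0.39349 = 304.95 Pa.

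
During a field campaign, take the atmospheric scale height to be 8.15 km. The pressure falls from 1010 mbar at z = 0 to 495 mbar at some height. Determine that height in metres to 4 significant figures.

Invert the barometric formula: z = H ln(P₀/P).
P₀/P = 1010/495 = 2.0404; ln(2.0404) = 0.71315.
z = 8150.0 × 0.71315 = 5812.2 m.

z ≈ 5812 m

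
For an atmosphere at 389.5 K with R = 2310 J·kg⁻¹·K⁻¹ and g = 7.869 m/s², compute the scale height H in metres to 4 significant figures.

H ≈ 114300 m

The scale height of an isothermal atmosphere is H = RT/g.
H = 2310 × 389.5 / 7.869 = 899740/7.869 = 114340 m.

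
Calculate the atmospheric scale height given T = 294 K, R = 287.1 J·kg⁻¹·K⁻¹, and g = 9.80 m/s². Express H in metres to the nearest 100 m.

H ≈ 8600 m

The scale height of an isothermal atmosphere is H = RT/g.
H = 287.1 × 294 / 9.80 = 84407/9.80 = 8613.0 m.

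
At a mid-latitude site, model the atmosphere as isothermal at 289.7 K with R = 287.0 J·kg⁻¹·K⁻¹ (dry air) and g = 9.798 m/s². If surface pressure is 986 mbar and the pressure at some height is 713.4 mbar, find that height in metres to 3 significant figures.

Scale height: H = RT/g = 287.0 × 289.7 / 9.798 = 8485.8 m.
Invert the barometric formula: z = H ln(P₀/P).
P₀/P = 986/713.4 = 1.3821; ln(1.3821) = 0.32360.
z = 8485.8 × 0.32360 = 2746.0 m.

z ≈ 2750 m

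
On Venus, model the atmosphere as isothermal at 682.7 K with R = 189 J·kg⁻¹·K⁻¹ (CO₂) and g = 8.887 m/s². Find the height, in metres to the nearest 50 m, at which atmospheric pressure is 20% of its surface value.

z ≈ 23350 m

Scale height: H = RT/g = 189 × 682.7 / 8.887 = 14519 m.
Set P/P₀ = exp(−z/H) = 0.2, so z = −H ln(0.2).
−ln(0.2) = 1.6094; z = 14519 × 1.6094 = 23367 m.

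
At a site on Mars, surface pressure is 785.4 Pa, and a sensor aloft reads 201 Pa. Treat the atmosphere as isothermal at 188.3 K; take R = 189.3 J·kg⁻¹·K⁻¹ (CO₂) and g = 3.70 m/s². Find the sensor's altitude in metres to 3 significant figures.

z ≈ 13100 m

Scale height: H = RT/g = 189.3 × 188.3 / 3.70 = 9633.8 m.
Invert the barometric formula: z = H ln(P₀/P).
P₀/P = 785.4/201 = 3.9075; ln(3.9075) = 1.3629.
z = 9633.8 × 1.3629 = 13130 m.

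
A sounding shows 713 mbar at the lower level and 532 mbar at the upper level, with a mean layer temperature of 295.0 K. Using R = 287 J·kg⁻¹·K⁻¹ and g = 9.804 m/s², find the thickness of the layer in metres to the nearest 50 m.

Δz ≈ 2550 m

Hypsometric equation: Δz = (R T̄/g) ln(P₁/P₂).
R T̄/g = 287 × 295.0 / 9.804 = 8635.8 m.
ln(713/532) = ln(1.3402) = 0.29282.
Δz = 8635.8 × 0.29282 = 2528.7 m.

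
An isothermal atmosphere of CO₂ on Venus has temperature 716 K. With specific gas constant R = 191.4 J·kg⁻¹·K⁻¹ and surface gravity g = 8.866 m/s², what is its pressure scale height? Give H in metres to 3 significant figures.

The scale height of an isothermal atmosphere is H = RT/g.
H = 191.4 × 716 / 8.866 = 137040/8.866 = 15457 m.

H ≈ 15500 m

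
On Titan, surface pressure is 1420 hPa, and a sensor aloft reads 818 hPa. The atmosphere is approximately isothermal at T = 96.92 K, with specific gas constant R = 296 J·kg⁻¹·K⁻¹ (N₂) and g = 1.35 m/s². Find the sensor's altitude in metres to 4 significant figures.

Scale height: H = RT/g = 296 × 96.92 / 1.35 = 21251 m.
Invert the barometric formula: z = H ln(P₀/P).
P₀/P = 1420/818 = 1.7359; ln(1.7359) = 0.55153.
z = 21251 × 0.55153 = 11721 m.

z ≈ 11720 m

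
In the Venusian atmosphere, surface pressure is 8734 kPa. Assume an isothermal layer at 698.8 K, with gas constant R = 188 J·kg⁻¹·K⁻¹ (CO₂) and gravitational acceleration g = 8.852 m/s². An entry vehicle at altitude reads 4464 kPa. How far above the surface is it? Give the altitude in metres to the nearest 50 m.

Scale height: H = RT/g = 188 × 698.8 / 8.852 = 14841 m.
Invert the barometric formula: z = H ln(P₀/P).
P₀/P = 8734/4464 = 1.9565; ln(1.9565) = 0.67116.
z = 14841 × 0.67116 = 9960.7 m.

z ≈ 9950 m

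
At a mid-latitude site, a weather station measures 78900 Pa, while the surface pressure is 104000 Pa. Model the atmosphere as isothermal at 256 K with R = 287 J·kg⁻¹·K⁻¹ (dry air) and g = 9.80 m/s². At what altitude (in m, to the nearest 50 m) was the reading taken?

Scale height: H = RT/g = 287 × 256 / 9.80 = 7497.1 m.
Invert the barometric formula: z = H ln(P₀/P).
P₀/P = 104000/78900 = 1.3181; ln(1.3181) = 0.27619.
z = 7497.1 × 0.27619 = 2070.6 m.

z ≈ 2050 m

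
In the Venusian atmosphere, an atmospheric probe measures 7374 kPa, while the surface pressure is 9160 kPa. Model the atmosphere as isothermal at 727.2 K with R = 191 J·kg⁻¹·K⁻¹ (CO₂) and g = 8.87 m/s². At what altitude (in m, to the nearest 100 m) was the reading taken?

z ≈ 3400 m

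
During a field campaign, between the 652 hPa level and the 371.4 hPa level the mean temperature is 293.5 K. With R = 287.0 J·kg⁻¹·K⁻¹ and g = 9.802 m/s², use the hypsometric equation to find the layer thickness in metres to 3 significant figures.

Δz ≈ 4840 m

Hypsometric equation: Δz = (R T̄/g) ln(P₁/P₂).
R T̄/g = 287.0 × 293.5 / 9.802 = 8593.6 m.
ln(652/371.4) = ln(1.7555) = 0.56275.
Δz = 8593.6 × 0.56275 = 4836.0 m.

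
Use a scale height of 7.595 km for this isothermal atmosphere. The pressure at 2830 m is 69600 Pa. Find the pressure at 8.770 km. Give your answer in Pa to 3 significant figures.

P ≈ 31800 Pa

Between two levels, P₂ = P₁ exp(−Δz/H) with Δz = z₂ − z₁.
Δz = 8770.0 − 2830.0 = 5940.0 m; Δz/H = 5940.0/7595.0 = 0.78209.
P₂ = 69600 × exp(−0.78209) = 69600 × 0.45745 = 31839 Pa.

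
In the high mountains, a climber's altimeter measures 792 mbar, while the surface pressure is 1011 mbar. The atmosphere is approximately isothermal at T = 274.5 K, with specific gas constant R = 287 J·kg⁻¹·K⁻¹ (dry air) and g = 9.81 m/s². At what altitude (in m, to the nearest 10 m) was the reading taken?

z ≈ 1960 m

Scale height: H = RT/g = 287 × 274.5 / 9.81 = 8030.7 m.
Invert the barometric formula: z = H ln(P₀/P).
P₀/P = 1011/792 = 1.2765; ln(1.2765) = 0.24412.
z = 8030.7 × 0.24412 = 1960.5 m.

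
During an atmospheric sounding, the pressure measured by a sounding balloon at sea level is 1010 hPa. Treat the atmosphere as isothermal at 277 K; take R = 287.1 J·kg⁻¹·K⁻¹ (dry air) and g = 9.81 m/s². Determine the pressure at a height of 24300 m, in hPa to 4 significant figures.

P ≈ 50.41 hPa

Scale height: H = RT/g = 287.1 × 277 / 9.81 = 8106.7 m.
Barometric formula: P = P₀ exp(−z/H).
z/H = 24300/8106.7 = 2.9975; exp(−2.9975) = 0.049912.
P = 1010 × 0.049912 = 50.411 hPa.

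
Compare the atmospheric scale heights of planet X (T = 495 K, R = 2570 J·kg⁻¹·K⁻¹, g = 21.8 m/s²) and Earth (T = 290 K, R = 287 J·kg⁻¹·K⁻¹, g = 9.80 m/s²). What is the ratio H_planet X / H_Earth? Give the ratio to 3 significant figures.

H = RT/g for each body.
H_planet X = 2570 × 495 / 21.8 = 58356 m.
H_Earth = 287 × 290 / 9.80 = 8492.9 m.
H_planet X/H_Earth = 58356/8492.9 = 6.8712.

H_planet X/H_Earth ≈ 6.87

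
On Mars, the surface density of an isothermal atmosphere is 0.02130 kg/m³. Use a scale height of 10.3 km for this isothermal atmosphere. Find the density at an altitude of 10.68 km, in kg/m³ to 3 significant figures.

In an isothermal atmosphere, density decays like pressure: ρ = ρ₀ exp(−z/H).
z/H = 10680/10300 = 1.0369; exp(−1.0369) = 0.35455.
ρ = 0.02130 × 0.35455 = 0.0075519 kg/m³.

ρ ≈ 0.00755 kg/m³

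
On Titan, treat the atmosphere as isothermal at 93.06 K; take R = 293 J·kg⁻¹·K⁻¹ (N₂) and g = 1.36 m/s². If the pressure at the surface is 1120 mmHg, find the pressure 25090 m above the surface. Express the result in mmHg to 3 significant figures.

Scale height: H = RT/g = 293 × 93.06 / 1.36 = 20049 m.
Barometric formula: P = P₀ exp(−z/H).
z/H = 25090/20049 = 1.2514; exp(−1.2514) = 0.28610.
P = 1120 × 0.28610 = 320.43 mmHg.

P ≈ 320 mmHg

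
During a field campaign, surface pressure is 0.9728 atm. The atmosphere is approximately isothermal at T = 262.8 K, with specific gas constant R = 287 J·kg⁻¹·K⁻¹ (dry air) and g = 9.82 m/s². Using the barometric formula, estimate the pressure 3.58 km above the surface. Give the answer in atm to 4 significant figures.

P ≈ 0.6104 atm

Scale height: H = RT/g = 287 × 262.8 / 9.82 = 7680.6 m.
Barometric formula: P = P₀ exp(−z/H).
z/H = 3580.0/7680.6 = 0.46611; exp(−0.46611) = 0.62744.
P = 0.9728 × 0.62744 = 0.61037 atm.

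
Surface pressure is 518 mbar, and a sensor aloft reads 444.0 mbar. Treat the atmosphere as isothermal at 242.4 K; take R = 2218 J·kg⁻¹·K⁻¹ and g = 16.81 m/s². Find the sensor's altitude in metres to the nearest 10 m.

z ≈ 4930 m

Scale height: H = RT/g = 2218 × 242.4 / 16.81 = 31984 m.
Invert the barometric formula: z = H ln(P₀/P).
P₀/P = 518/444.0 = 1.1667; ln(1.1667) = 0.15418.
z = 31984 × 0.15418 = 4931.3 m.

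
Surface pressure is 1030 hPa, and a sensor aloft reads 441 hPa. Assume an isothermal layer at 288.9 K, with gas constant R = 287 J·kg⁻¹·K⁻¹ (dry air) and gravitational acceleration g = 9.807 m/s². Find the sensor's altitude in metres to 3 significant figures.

Scale height: H = RT/g = 287 × 288.9 / 9.807 = 8454.6 m.
Invert the barometric formula: z = H ln(P₀/P).
P₀/P = 1030/441 = 2.3356; ln(2.3356) = 0.84827.
z = 8454.6 × 0.84827 = 7171.8 m.

z ≈ 7170 m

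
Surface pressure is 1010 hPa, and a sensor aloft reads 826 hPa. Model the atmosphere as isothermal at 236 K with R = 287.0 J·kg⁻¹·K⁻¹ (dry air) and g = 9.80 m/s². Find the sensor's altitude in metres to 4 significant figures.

Scale height: H = RT/g = 287.0 × 236 / 9.80 = 6911.4 m.
Invert the barometric formula: z = H ln(P₀/P).
P₀/P = 1010/826 = 1.2228; ln(1.2228) = 0.20114.
z = 6911.4 × 0.20114 = 1390.2 m.

z ≈ 1390 m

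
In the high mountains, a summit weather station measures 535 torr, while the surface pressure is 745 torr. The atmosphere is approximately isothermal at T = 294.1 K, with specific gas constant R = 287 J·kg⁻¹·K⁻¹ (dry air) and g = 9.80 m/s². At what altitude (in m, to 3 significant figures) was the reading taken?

Scale height: H = RT/g = 287 × 294.1 / 9.80 = 8612.9 m.
Invert the barometric formula: z = H ln(P₀/P).
P₀/P = 745/535 = 1.3925; ln(1.3925) = 0.33110.
z = 8612.9 × 0.33110 = 2851.7 m.

z ≈ 2850 m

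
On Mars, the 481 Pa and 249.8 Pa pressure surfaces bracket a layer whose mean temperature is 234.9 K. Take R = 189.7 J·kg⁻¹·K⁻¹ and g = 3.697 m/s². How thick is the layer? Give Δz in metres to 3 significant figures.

Δz ≈ 7900 m

Hypsometric equation: Δz = (R T̄/g) ln(P₁/P₂).
R T̄/g = 189.7 × 234.9 / 3.697 = 12053 m.
ln(481/249.8) = ln(1.9255) = 0.65519.
Δz = 12053 × 0.65519 = 7897.0 m.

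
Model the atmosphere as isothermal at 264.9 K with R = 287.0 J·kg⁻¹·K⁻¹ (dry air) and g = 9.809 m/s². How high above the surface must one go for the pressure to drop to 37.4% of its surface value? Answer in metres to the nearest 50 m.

z ≈ 7600 m

Scale height: H = RT/g = 287.0 × 264.9 / 9.809 = 7750.7 m.
Set P/P₀ = exp(−z/H) = 0.374, so z = −H ln(0.374).
−ln(0.374) = 0.98350; z = 7750.7 × 0.98350 = 7622.8 m.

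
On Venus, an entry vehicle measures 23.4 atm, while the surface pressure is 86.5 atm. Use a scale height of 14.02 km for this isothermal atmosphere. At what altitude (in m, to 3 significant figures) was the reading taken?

Invert the barometric formula: z = H ln(P₀/P).
P₀/P = 86.5/23.4 = 3.6966; ln(3.6966) = 1.3074.
z = 14020 × 1.3074 = 18330 m.

z ≈ 18300 m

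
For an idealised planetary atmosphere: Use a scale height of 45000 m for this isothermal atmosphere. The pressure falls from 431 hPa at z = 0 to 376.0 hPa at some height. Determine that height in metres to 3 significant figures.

Invert the barometric formula: z = H ln(P₀/P).
P₀/P = 431/376.0 = 1.1463; ln(1.1463) = 0.13654.
z = 45000 × 0.13654 = 6144.3 m.

z ≈ 6140 m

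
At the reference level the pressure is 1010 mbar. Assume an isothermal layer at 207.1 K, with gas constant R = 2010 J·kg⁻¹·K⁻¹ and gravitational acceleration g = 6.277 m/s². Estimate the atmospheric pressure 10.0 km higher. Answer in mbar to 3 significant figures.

Scale height: H = RT/g = 2010 × 207.1 / 6.277 = 66317 m.
Barometric formula: P = P₀ exp(−z/H).
z/H = 10000/66317 = 0.15079; exp(−0.15079) = 0.86003.
P = 1010 × 0.86003 = 868.63 mbar.

P ≈ 869 mbar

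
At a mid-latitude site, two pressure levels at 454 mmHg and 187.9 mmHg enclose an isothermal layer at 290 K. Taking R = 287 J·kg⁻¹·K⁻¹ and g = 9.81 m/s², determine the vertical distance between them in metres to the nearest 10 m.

Hypsometric equation: Δz = (R T̄/g) ln(P₁/P₂).
R T̄/g = 287 × 290 / 9.81 = 8484.2 m.
ln(454/187.9) = ln(2.4162) = 0.88220.
Δz = 8484.2 × 0.88220 = 7484.8 m.

Δz ≈ 7480 m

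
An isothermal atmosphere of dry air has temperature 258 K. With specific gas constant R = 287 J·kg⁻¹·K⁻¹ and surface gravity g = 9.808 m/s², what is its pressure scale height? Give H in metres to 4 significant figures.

H ≈ 7550 m

The scale height of an isothermal atmosphere is H = RT/g.
H = 287 × 258 / 9.808 = 74046/9.808 = 7549.6 m.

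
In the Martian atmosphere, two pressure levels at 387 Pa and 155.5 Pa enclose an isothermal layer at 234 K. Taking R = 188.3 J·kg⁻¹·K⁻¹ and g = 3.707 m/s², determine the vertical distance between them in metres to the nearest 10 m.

Hypsometric equation: Δz = (R T̄/g) ln(P₁/P₂).
R T̄/g = 188.3 × 234 / 3.707 = 11886 m.
ln(387/155.5) = ln(2.4887) = 0.91176.
Δz = 11886 × 0.91176 = 10837 m.

Δz ≈ 10840 m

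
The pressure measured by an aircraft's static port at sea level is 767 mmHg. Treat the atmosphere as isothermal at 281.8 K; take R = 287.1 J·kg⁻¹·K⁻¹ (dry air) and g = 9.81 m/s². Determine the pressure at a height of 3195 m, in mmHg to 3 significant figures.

P ≈ 521 mmHg

Scale height: H = RT/g = 287.1 × 281.8 / 9.81 = 8247.2 m.
Barometric formula: P = P₀ exp(−z/H).
z/H = 3195.0/8247.2 = 0.38740; exp(−0.38740) = 0.67882.
P = 767 × 0.67882 = 520.65 mmHg.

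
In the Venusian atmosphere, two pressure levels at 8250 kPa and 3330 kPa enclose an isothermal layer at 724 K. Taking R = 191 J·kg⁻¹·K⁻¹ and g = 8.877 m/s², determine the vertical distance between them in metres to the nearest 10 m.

Δz ≈ 14130 m

Hypsometric equation: Δz = (R T̄/g) ln(P₁/P₂).
R T̄/g = 191 × 724 / 8.877 = 15578 m.
ln(8250/3330) = ln(2.4775) = 0.90725.
Δz = 15578 × 0.90725 = 14133 m.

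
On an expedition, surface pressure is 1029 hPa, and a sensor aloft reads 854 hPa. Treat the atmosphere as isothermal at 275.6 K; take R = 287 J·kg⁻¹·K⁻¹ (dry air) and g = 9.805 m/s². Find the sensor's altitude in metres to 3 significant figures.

z ≈ 1500 m

Scale height: H = RT/g = 287 × 275.6 / 9.805 = 8067.0 m.
Invert the barometric formula: z = H ln(P₀/P).
P₀/P = 1029/854 = 1.2049; ln(1.2049) = 0.18640.
z = 8067.0 × 0.18640 = 1503.7 m.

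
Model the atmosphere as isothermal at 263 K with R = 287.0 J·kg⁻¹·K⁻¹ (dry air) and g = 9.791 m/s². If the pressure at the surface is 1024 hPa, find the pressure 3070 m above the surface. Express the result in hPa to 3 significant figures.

Scale height: H = RT/g = 287.0 × 263 / 9.791 = 7709.2 m.
Barometric formula: P = P₀ exp(−z/H).
z/H = 3070.0/7709.2 = 0.39823; exp(−0.39823) = 0.67151.
P = 1024 × 0.67151 = 687.63 hPa.

P ≈ 688 hPa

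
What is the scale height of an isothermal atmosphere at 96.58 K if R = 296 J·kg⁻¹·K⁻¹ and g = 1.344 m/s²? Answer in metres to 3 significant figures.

The scale height of an isothermal atmosphere is H = RT/g.
H = 296 × 96.58 / 1.344 = 28588/1.344 = 21271 m.

H ≈ 21300 m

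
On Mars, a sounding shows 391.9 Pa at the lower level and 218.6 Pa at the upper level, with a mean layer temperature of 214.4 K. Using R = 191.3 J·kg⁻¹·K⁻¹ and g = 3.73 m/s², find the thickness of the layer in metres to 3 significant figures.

Hypsometric equation: Δz = (R T̄/g) ln(P₁/P₂).
R T̄/g = 191.3 × 214.4 / 3.73 = 10996 m.
ln(391.9/218.6) = ln(1.7928) = 0.58378.
Δz = 10996 × 0.58378 = 6419.2 m.

Δz ≈ 6420 m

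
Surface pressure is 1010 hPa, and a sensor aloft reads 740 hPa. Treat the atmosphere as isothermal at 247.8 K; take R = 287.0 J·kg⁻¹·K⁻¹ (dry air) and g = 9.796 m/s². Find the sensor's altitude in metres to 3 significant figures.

z ≈ 2260 m

Scale height: H = RT/g = 287.0 × 247.8 / 9.796 = 7260.0 m.
Invert the barometric formula: z = H ln(P₀/P).
P₀/P = 1010/740 = 1.3649; ln(1.3649) = 0.31108.
z = 7260.0 × 0.31108 = 2258.4 m.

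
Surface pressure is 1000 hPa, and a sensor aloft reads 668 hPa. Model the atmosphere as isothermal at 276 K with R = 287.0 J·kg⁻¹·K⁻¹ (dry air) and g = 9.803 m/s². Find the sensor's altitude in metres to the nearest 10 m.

z ≈ 3260 m

Scale height: H = RT/g = 287.0 × 276 / 9.803 = 8080.4 m.
Invert the barometric formula: z = H ln(P₀/P).
P₀/P = 1000/668 = 1.4970; ln(1.4970) = 0.40346.
z = 8080.4 × 0.40346 = 3260.1 m.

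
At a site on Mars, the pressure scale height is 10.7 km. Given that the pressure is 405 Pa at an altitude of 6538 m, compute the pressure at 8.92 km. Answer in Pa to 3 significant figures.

Between two levels, P₂ = P₁ exp(−Δz/H) with Δz = z₂ − z₁.
Δz = 8920.0 − 6538.0 = 2382.0 m; Δz/H = 2382.0/10700 = 0.22262.
P₂ = 405 × exp(−0.22262) = 405 × 0.80042 = 324.17 Pa.

P ≈ 324 Pa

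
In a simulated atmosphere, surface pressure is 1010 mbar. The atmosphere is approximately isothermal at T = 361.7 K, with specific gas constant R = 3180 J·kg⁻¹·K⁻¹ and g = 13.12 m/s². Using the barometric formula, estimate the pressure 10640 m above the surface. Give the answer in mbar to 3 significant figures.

P ≈ 895 mbar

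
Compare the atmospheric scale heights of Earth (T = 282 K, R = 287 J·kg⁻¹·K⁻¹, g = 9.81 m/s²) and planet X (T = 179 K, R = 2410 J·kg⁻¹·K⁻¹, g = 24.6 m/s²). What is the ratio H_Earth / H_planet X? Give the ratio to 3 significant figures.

H = RT/g for each body.
H_Earth = 287 × 282 / 9.81 = 8250.2 m.
H_planet X = 2410 × 179 / 24.6 = 17536 m.
H_Earth/H_planet X = 8250.2/17536 = 0.47047.

H_Earth/H_planet X ≈ 0.470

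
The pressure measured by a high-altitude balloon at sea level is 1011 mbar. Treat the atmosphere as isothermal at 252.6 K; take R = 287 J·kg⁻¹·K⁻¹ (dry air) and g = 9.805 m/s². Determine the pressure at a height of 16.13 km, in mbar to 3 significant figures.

P ≈ 114 mbar

Scale height: H = RT/g = 287 × 252.6 / 9.805 = 7393.8 m.
Barometric formula: P = P₀ exp(−z/H).
z/H = 16130/7393.8 = 2.1816; exp(−2.1816) = 0.11286.
P = 1011 × 0.11286 = 114.10 mbar.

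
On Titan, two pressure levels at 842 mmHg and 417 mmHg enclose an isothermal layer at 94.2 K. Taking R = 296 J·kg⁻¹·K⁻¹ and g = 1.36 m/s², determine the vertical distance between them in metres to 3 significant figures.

Δz ≈ 14400 m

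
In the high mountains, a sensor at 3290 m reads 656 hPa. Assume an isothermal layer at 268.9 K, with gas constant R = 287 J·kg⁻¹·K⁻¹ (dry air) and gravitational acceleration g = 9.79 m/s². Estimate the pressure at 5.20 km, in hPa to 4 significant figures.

Scale height: H = RT/g = 287 × 268.9 / 9.79 = 7883.0 m.
Between two levels, P₂ = P₁ exp(−Δz/H) with Δz = z₂ − z₁.
Δz = 5200.0 − 3290.0 = 1910.0 m; Δz/H = 1910.0/7883.0 = 0.24229.
P₂ = 656 × exp(−0.24229) = 656 × 0.78483 = 514.85 hPa.

P ≈ 514.8 hPa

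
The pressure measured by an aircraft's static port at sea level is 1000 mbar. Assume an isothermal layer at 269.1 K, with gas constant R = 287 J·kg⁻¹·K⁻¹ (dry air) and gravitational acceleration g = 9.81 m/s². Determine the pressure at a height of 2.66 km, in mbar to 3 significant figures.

P ≈ 713 mbar

Scale height: H = RT/g = 287 × 269.1 / 9.81 = 7872.8 m.
Barometric formula: P = P₀ exp(−z/H).
z/H = 2660.0/7872.8 = 0.33787; exp(−0.33787) = 0.71329.
P = 1000 × 0.71329 = 713.29 mbar.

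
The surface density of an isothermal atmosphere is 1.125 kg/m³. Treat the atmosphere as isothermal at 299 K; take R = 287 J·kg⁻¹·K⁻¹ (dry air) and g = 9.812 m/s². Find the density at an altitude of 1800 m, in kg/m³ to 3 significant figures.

Scale height: H = RT/g = 287 × 299 / 9.812 = 8745.7 m.
In an isothermal atmosphere, density decays like pressure: ρ = ρ₀ exp(−z/H).
z/H = 1800.0/8745.7 = 0.20582; exp(−0.20582) = 0.81398.
ρ = 1.125 × 0.81398 = 0.91573 kg/m³.

ρ ≈ 0.916 kg/m³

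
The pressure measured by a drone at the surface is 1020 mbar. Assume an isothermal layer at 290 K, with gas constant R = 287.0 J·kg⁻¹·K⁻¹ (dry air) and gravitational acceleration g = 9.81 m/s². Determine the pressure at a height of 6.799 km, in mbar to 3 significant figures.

P ≈ 458 mbar

Scale height: H = RT/g = 287.0 × 290 / 9.81 = 8484.2 m.
Barometric formula: P = P₀ exp(−z/H).
z/H = 6799.0/8484.2 = 0.80137; exp(−0.80137) = 0.44871.
P = 1020 × 0.44871 = 457.68 mbar.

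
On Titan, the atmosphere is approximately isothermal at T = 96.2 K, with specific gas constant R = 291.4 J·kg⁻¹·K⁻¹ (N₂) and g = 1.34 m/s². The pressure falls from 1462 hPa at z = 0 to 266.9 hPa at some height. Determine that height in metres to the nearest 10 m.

Scale height: H = RT/g = 291.4 × 96.2 / 1.34 = 20920 m.
Invert the barometric formula: z = H ln(P₀/P).
P₀/P = 1462/266.9 = 5.4777; ln(5.4777) = 1.7007.
z = 20920 × 1.7007 = 35579 m.

z ≈ 35580 m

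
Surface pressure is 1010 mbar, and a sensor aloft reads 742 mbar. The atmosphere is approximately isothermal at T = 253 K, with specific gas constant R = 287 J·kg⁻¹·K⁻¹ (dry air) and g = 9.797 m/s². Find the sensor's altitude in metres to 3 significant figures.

z ≈ 2290 m

Scale height: H = RT/g = 287 × 253 / 9.797 = 7411.6 m.
Invert the barometric formula: z = H ln(P₀/P).
P₀/P = 1010/742 = 1.3612; ln(1.3612) = 0.30837.
z = 7411.6 × 0.30837 = 2285.5 m.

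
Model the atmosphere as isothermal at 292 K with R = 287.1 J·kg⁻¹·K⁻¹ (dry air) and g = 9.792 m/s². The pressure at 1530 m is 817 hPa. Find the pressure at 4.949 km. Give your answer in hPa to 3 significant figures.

Scale height: H = RT/g = 287.1 × 292 / 9.792 = 8561.4 m.
Between two levels, P₂ = P₁ exp(−Δz/H) with Δz = z₂ − z₁.
Δz = 4949.0 − 1530.0 = 3419.0 m; Δz/H = 3419.0/8561.4 = 0.39935.
P₂ = 817 × exp(−0.39935) = 817 × 0.67076 = 548.01 hPa.

P ≈ 548 hPa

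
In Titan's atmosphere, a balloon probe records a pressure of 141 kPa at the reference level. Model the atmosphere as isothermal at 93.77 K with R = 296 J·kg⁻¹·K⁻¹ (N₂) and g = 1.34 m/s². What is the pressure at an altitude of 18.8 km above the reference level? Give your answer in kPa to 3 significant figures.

Scale height: H = RT/g = 296 × 93.77 / 1.34 = 20713 m.
Barometric formula: P = P₀ exp(−z/H).
z/H = 18800/20713 = 0.90764; exp(−0.90764) = 0.40348.
P = 141 × 0.40348 = 56.891 kPa.

P ≈ 56.9 kPa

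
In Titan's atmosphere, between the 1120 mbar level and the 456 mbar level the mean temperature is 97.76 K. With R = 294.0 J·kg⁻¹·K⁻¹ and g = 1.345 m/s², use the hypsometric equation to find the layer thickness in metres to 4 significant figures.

Hypsometric equation: Δz = (R T̄/g) ln(P₁/P₂).
R T̄/g = 294.0 × 97.76 / 1.345 = 21369 m.
ln(1120/456) = ln(2.4561) = 0.89857.
Δz = 21369 × 0.89857 = 19202 m.

Δz ≈ 19200 m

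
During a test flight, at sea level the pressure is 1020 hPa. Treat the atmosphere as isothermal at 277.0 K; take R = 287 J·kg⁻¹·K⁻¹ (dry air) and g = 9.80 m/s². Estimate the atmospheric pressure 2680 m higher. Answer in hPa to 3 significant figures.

P ≈ 733 hPa

Scale height: H = RT/g = 287 × 277.0 / 9.80 = 8112.1 m.
Barometric formula: P = P₀ exp(−z/H).
z/H = 2680.0/8112.1 = 0.33037; exp(−0.33037) = 0.71866.
P = 1020 × 0.71866 = 733.03 hPa.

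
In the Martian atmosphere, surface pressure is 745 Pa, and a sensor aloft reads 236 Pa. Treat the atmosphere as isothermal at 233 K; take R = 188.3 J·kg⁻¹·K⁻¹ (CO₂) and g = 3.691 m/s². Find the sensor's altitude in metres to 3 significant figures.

Scale height: H = RT/g = 188.3 × 233 / 3.691 = 11887 m.
Invert the barometric formula: z = H ln(P₀/P).
P₀/P = 745/236 = 3.1568; ln(3.1568) = 1.1496.
z = 11887 × 1.1496 = 13665 m.

z ≈ 13700 m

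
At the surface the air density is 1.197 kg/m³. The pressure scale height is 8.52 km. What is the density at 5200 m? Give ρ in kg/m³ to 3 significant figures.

ρ ≈ 0.650 kg/m³

In an isothermal atmosphere, density decays like pressure: ρ = ρ₀ exp(−z/H).
z/H = 5200.0/8520.0 = 0.61033; exp(−0.61033) = 0.54317.
ρ = 1.197 × 0.54317 = 0.65017 kg/m³.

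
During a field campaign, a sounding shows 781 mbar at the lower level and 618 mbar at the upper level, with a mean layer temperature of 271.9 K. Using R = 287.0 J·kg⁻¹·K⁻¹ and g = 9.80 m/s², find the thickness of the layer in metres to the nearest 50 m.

Δz ≈ 1850 m

Hypsometric equation: Δz = (R T̄/g) ln(P₁/P₂).
R T̄/g = 287.0 × 271.9 / 9.80 = 7962.8 m.
ln(781/618) = ln(1.2638) = 0.23412.
Δz = 7962.8 × 0.23412 = 1864.3 m.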